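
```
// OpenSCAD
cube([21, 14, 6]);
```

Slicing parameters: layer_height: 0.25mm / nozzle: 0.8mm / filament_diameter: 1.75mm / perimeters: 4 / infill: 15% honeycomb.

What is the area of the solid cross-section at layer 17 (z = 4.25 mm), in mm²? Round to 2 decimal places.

At z = 4.25 mm: the 21×14 cube contributes its full rectangle (area 294.00 mm²). Overall, the cross-section is a single solid region. Net area = 294.00 mm².

294.00 mm²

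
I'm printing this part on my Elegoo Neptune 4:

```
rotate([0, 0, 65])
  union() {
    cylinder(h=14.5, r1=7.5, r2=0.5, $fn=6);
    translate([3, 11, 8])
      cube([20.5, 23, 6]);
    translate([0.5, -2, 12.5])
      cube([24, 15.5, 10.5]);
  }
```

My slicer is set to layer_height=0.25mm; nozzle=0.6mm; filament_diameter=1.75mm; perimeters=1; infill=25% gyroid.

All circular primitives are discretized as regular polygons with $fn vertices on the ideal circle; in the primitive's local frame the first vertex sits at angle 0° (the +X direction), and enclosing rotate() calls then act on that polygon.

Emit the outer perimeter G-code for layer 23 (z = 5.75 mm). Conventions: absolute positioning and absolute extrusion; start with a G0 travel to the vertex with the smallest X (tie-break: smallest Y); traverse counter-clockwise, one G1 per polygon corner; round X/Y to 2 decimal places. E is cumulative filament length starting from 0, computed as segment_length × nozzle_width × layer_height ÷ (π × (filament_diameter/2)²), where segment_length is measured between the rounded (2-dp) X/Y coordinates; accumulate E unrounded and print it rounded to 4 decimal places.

At z = 5.75 mm: the cone: at t=0.397 of its height the radius interpolates to r₁+(r₂−r₁)t = 4.724, giving a regular 6-gon of that circumradius; the cube at (3, 11) does not reach this height (z outside [8, 14]); the cube at (0.5, -2) is absent (z outside [12.5, 23]); Merging all regions: only the cone is present, so the union is just that shape — 1 connected region; (rotated 65° about Z; rotation is an isometry so areas/perimeters/island counts are preserved). The outline is a single polygon with 6 vertices. Extrusion per mm of travel: 0.6 × 0.25 / (π × 0.875²) = 0.062363. Accumulating E over each segment gives final E = 1.7682.

G0 X-4.71 Y-0.41 Z5.75
G1 X-2.00 Y-4.28 E0.2946
G1 X2.71 Y-3.87 E0.5895
G1 X4.71 Y0.41 E0.8841
G1 X2.00 Y4.28 E1.1787
G1 X-2.71 Y3.87 E1.4736
G1 X-4.71 Y-0.41 E1.7682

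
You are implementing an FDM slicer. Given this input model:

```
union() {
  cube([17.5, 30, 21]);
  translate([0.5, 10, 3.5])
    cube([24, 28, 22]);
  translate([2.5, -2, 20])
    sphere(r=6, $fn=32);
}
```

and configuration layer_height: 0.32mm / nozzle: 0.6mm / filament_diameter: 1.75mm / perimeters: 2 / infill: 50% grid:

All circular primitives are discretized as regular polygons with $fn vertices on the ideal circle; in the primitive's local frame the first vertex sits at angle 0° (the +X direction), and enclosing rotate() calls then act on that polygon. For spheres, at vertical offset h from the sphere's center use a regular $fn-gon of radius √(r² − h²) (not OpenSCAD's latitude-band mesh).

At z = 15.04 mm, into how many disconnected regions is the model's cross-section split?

1

At z = 15.04 mm: the cube is present — its section is the full 17.5×30 rectangle; the cube at (0.5, 10) (footprint 24×28) is included at this height; the r=6 sphere at (2.5, -2) slices to a regular 32-gon of circumradius 3.376 (√(r²−h²) with h=4.96 from center); Combining (union): the regions partially overlap (shared area 345.14 mm²), so overlapping operands fuse into one piece — 1 connected region. The result has 1 disconnected region.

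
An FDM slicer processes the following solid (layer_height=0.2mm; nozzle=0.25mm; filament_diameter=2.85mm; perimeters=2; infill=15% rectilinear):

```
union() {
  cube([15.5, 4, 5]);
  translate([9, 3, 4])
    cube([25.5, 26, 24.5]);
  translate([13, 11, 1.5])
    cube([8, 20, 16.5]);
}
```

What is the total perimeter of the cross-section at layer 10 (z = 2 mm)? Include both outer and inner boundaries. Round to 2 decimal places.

At z = 2 mm: the cube is present — its section is the full 15.5×4 rectangle (perimeter 39.00 mm); the cube at (9, 3) is absent (z outside [4, 28.5]); the 8×20 cube at (13, 11) contributes its full rectangle (perimeter 56.00 mm); Taking the union: the 2 present regions are separate (no shared area or edge), so areas and boundary lengths simply add and each stays a separate island — boundary = 95.00 mm. Overall, the cross-section has 2 separate islands. Total boundary length (outer) = 95.00 mm.

95.00 mm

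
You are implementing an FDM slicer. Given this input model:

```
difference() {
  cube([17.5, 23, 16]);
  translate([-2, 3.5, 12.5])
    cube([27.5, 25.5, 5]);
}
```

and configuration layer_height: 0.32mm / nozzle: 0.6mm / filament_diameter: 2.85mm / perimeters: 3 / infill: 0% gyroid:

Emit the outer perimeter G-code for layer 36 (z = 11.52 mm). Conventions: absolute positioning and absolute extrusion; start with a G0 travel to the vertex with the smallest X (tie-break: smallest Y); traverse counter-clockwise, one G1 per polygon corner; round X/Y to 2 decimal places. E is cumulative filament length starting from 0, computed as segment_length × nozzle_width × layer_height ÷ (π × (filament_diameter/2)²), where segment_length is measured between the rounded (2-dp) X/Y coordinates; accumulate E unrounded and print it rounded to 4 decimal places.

At z = 11.52 mm: the cube (footprint 17.5×23) is included at this height; the cube at (-2, 3.5) does not reach this height (z outside [12.5, 17.5]); After the difference (first − rest): none of the subtracted shapes is present at this height, so the 17.5×23 cube is unchanged — 1 connected region. The outline is a single polygon with 4 vertices. Extrusion per mm of travel: 0.6 × 0.32 / (π × 1.425²) = 0.030097. Accumulating E over each segment gives final E = 2.4378.

G0 X0.00 Y0.00 Z11.52
G1 X17.50 Y0.00 E0.5267
G1 X17.50 Y23.00 E1.2189
G1 X0.00 Y23.00 E1.7456
G1 X0.00 Y0.00 E2.4378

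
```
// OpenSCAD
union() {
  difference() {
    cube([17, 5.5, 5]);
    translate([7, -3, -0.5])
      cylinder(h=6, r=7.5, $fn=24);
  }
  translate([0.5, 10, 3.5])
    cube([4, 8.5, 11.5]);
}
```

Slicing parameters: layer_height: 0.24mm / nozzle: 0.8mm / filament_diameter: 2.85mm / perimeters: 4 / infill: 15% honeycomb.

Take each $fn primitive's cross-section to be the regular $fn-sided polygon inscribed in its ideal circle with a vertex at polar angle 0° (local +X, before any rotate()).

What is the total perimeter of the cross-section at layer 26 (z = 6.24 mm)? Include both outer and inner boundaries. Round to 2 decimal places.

25.00 mm

At z = 6.24 mm: the cube does not reach this height (z outside [0, 5]); the cylinder at (7, -3) does not reach this height (z outside [-0.5, 5.5]); Taking the first minus the rest: the first operand is absent here, so nothing remains; the cube at (0.5, 10) is present — its section is the full 4×8.5 rectangle (perimeter 25.00 mm); Combining (union): only the 4×8.5 cube at (0.5, 10) is present, so the union is just that shape — boundary = 25.00 mm. Overall, the cross-section is a single solid region. Total boundary length (outer) = 25.00 mm.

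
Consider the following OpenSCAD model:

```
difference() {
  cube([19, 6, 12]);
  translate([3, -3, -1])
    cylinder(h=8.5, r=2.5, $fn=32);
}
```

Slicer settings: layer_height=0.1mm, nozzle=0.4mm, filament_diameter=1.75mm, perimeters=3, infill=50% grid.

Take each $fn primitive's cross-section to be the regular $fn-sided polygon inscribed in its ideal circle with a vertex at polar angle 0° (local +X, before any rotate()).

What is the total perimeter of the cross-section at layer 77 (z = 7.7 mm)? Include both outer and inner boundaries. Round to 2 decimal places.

At z = 7.7 mm: the 19×6 cube contributes its full rectangle (perimeter 50.00 mm); the cylinder at (3, -3) is absent (z outside [-1, 7.5]); Subtracting the remaining from the first: none of the subtracted shapes is present at this height, so the 19×6 cube is unchanged — boundary = 50.00 mm. Overall, the cross-section is a single solid region. Total boundary length (outer) = 50.00 mm.

50.00 mm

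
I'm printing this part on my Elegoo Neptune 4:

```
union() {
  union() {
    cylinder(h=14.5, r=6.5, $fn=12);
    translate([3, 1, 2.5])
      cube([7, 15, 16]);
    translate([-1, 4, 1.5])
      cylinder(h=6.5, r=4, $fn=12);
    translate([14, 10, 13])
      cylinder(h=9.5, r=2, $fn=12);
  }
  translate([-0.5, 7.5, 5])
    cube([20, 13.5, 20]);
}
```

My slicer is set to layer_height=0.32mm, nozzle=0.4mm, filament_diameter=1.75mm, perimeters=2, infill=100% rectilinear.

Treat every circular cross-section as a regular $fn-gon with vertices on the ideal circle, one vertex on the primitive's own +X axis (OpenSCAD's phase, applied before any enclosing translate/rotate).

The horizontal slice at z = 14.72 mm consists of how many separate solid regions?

At z = 14.72 mm: the cylinder is not intersected at this z (z outside [0, 14.5]); the 7×15 cube at (3, 1) contributes its full rectangle; the cylinder at (-1, 4) does not reach this height (z outside [1.5, 8]); the cylinder at (14, 10): section is a regular 12-gon, circumradius r=2; Merging all regions: the 2 present regions are separate (no shared area or edge), so areas and boundary lengths simply add and each stays a separate island — 2 connected regions; the cube at (-0.5, 7.5) is present — its section is the full 20×13.5 rectangle; Taking the union: the regions partially overlap (shared area 71.50 mm²), so overlapping operands fuse into one piece — 1 connected region. The result has 1 disconnected region.

1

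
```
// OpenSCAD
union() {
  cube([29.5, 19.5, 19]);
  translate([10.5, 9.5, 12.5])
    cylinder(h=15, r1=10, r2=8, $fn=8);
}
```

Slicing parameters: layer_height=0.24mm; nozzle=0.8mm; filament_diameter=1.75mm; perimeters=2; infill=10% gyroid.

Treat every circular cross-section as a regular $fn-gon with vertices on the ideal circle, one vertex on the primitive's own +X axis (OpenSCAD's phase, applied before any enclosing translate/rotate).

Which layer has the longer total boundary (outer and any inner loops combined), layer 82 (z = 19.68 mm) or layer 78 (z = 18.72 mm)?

Layer 82 (z = 19.68): the cube does not reach this height (z outside [0, 19]); the cone at (10.5, 9.5): at t=0.479 of its height the radius interpolates to r₁+(r₂−r₁)t = 9.043, giving a regular 8-gon of that circumradius (perimeter = 2·8·9.043·sin(180°/8) = 55.37 mm); Merging all regions: only the cone at (10.5, 9.5) is present, so the union is just that shape — boundary = 55.37 mm. So its perimeter = 55.37 mm. Layer 78 (z = 18.72): the 29.5×19.5 cube contributes its full rectangle (perimeter 98.00 mm); the cone at (10.5, 9.5) contributes a regular 8-gon of circumradius 9.171 (interpolated between r1=10 and r2=8 at t=0.415) (perimeter = 2·8·9.171·sin(180°/8) = 56.15 mm); Combining (union): the cone at (10.5, 9.5) lies entirely inside the 29.5×19.5 cube, so the union is just the 29.5×19.5 cube — boundary = 98.00 mm. So its perimeter = 98.00 mm. Layer 78 is larger (98.00 vs 55.37 mm).

layer 78 (z = 18.72 mm)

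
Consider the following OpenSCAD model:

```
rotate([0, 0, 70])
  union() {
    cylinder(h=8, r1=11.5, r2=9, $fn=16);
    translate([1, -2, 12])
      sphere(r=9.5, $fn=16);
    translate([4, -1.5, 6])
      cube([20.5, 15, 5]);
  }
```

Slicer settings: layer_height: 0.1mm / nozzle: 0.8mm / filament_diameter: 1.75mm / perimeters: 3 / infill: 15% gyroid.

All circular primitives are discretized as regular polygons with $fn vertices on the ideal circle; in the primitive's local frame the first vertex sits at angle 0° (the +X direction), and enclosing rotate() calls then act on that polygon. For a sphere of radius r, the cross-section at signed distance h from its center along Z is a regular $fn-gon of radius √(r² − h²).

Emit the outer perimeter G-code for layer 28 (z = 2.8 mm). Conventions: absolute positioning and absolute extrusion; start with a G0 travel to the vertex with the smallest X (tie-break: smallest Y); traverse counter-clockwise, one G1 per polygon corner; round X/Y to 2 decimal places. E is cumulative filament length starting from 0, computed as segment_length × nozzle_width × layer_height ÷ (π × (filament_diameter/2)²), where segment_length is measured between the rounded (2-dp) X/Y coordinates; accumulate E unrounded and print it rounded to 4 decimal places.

G0 X-10.61 Y-0.46 Z2.80
G1 X-9.63 Y-4.49 E0.1379
G1 X-7.18 Y-7.83 E0.2757
G1 X-3.63 Y-9.98 E0.4138
G1 X0.46 Y-10.61 E0.5514
G1 X4.49 Y-9.63 E0.6893
G1 X7.83 Y-7.18 E0.8271
G1 X9.98 Y-3.63 E0.9651
G1 X10.61 Y0.46 E1.1028
G1 X9.63 Y4.49 E1.2407
G1 X7.18 Y7.83 E1.3785
G1 X3.63 Y9.98 E1.5165
G1 X-0.46 Y10.61 E1.6542
G1 X-4.49 Y9.63 E1.7921
G1 X-7.83 Y7.18 E1.9299
G1 X-9.98 Y3.63 E2.0679
G1 X-10.61 Y-0.46 E2.2056

At z = 2.8 mm: the cone: at t=0.350 of its height the radius interpolates to r₁+(r₂−r₁)t = 10.625, giving a regular 16-gon of that circumradius; the r=9.5 sphere at (1, -2) contributes a regular 16-gon of circumradius √(9.5²−9.2²) = 2.369; the cube at (4, -1.5) is not intersected at this z (z outside [6, 11]); Taking the union: the r=9.5 sphere at (1, -2) lies entirely inside the cone, so the union is just the cone — 1 connected region; (whole slice rotated 70° about Z — lengths, areas and connectivity unchanged). The outline is a single polygon with 16 vertices. Extrusion per mm of travel: 0.8 × 0.1 / (π × 0.875²) = 0.033260. Accumulating E over each segment gives final E = 2.2056.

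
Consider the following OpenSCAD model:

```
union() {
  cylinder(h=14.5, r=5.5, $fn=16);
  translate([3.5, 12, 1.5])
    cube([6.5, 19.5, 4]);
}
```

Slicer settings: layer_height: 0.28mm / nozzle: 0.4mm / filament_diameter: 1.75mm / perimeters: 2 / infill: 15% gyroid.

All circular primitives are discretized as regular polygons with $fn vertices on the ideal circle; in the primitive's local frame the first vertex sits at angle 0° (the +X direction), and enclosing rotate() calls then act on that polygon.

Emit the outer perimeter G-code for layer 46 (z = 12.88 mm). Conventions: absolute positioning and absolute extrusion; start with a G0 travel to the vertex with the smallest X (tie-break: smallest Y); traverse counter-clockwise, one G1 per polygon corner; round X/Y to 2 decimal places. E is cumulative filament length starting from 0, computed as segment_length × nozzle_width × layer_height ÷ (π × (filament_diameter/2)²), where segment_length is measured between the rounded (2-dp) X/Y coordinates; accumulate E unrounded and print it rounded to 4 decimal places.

At z = 12.88 mm: the cylinder: section is a regular 16-gon, circumradius r=5.5; the cube at (3.5, 12) does not reach this height (z outside [1.5, 5.5]); Merging all regions: only the r=5.5 cylinder is present, so the union is just that shape — 1 connected region. The outline is a single polygon with 16 vertices. Extrusion per mm of travel: 0.4 × 0.28 / (π × 0.875²) = 0.046564. Accumulating E over each segment gives final E = 1.5985.

G0 X-5.50 Y0.00 Z12.88
G1 X-5.08 Y-2.10 E0.0997
G1 X-3.89 Y-3.89 E0.1998
G1 X-2.10 Y-5.08 E0.2999
G1 X0.00 Y-5.50 E0.3996
G1 X2.10 Y-5.08 E0.4993
G1 X3.89 Y-3.89 E0.5994
G1 X5.08 Y-2.10 E0.6995
G1 X5.50 Y0.00 E0.7992
G1 X5.08 Y2.10 E0.8990
G1 X3.89 Y3.89 E0.9990
G1 X2.10 Y5.08 E1.0991
G1 X0.00 Y5.50 E1.1989
G1 X-2.10 Y5.08 E1.2986
G1 X-3.89 Y3.89 E1.3987
G1 X-5.08 Y2.10 E1.4988
G1 X-5.50 Y0.00 E1.5985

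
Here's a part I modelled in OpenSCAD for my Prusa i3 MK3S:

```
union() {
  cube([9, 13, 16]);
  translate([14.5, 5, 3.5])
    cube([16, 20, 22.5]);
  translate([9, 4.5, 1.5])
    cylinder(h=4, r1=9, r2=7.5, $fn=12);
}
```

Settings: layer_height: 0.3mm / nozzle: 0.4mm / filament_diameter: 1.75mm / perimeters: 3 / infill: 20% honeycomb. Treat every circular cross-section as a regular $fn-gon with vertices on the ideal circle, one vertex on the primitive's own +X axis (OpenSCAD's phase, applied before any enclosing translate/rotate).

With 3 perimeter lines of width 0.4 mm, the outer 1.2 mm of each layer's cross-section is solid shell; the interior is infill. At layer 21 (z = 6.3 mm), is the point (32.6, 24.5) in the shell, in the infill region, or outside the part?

outside

At z = 6.3 mm: the cube (footprint 9×13) is included at this height; the 16×20 cube at (14.5, 5) contributes its full rectangle; the cone at (9, 4.5) is absent (z outside [1.5, 5.5]); Taking the union: the 2 present regions are separate (no shared area or edge), so areas and boundary lengths simply add and each stays a separate island — 2 connected regions. Overall, the cross-section has 2 separate islands. The nearest boundary edge runs (30.50, 25.00)→(30.50, 5.00); distance from the point to it = 2.10 mm. The point is not inside any of the regions above, so it lies outside the cross-section (2.10 mm from the nearest boundary).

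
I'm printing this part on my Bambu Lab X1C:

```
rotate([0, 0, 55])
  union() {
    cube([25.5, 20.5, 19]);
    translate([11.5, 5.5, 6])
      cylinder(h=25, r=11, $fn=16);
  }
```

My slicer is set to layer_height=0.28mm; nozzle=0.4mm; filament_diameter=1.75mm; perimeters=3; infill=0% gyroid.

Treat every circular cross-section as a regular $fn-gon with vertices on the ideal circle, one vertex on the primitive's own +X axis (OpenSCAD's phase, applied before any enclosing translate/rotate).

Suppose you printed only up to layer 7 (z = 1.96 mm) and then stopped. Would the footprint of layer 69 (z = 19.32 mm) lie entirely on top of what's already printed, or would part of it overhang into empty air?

part overhangs

Compare the two slices. At z = 1.96: the 25.5×20.5 cube contributes its full rectangle (area 522.75 mm²); the cylinder at (11.5, 5.5) does not reach this height (z outside [6, 31]); Taking the union: only the 25.5×20.5 cube is present, so the union is just that shape — area = 522.75 mm²; (whole slice rotated 55° about Z — lengths, areas and connectivity unchanged). At z = 19.32: the cube is absent (z outside [0, 19]); the r=11 cylinder at (11.5, 5.5) contributes a regular 16-gon of circumradius 11 (area = (16/2)·11.000²·sin(360°/16) = 370.44 mm²); Taking the union: only the r=11 cylinder at (11.5, 5.5) is present, so the union is just that shape — area = 370.44 mm²; (rotated 55° about Z; rotation is an isometry so areas/perimeters/island counts are preserved). Checking containment: at z = 19.32 the cross-section extends beyond the z = 1.96 cross-section by about 71.02 mm².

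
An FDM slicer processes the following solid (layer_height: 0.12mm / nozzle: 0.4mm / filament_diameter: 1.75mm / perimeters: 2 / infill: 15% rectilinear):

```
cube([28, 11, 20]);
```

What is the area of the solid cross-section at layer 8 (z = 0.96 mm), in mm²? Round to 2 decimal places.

At z = 0.96 mm: the cube (footprint 28×11) is included at this height (area 308.00 mm²). Overall, the cross-section is a single solid region. Net area = 308.00 mm².

308.00 mm²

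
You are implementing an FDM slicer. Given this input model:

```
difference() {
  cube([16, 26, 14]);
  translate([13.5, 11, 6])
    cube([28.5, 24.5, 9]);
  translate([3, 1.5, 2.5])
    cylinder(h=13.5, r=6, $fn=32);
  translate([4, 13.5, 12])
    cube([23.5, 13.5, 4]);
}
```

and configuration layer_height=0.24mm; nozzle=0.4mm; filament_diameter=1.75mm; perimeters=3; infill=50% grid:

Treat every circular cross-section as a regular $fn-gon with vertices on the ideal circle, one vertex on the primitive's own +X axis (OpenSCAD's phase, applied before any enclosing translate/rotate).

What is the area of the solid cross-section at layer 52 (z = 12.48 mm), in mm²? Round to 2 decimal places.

201.12 mm²

At z = 12.48 mm: the 16×26 cube contributes its full rectangle (area 416.00 mm²); the cube at (13.5, 11) is present — its section is the full 28.5×24.5 rectangle (area 698.25 mm²); the r=6 cylinder at (3, 1.5) gives a regular 32-gon of circumradius 6 (constant along its height) (area = (32/2)·6.000²·sin(360°/32) = 112.37 mm²); the cube at (4, 13.5) (footprint 23.5×13.5) is included at this height (area 317.25 mm²); Subtracting the remaining from the first: starting from the 16×26 cube (416.00 mm²), the 28.5×24.5 cube at (13.5, 11) partially overlaps it — only the 37.50 mm² overlap (of its 698.25 mm²) is removed, clipping the outline; the r=6 cylinder at (3, 1.5) partially overlaps it — only the 58.63 mm² overlap (of its 112.37 mm²) is removed, clipping the outline; the 23.5×13.5 cube at (4, 13.5) partially overlaps it — only the 118.75 mm² overlap (of its 317.25 mm²) is removed, clipping the outline — area = 201.12 mm². Overall, the cross-section is a single solid region. Net area = 201.12 mm².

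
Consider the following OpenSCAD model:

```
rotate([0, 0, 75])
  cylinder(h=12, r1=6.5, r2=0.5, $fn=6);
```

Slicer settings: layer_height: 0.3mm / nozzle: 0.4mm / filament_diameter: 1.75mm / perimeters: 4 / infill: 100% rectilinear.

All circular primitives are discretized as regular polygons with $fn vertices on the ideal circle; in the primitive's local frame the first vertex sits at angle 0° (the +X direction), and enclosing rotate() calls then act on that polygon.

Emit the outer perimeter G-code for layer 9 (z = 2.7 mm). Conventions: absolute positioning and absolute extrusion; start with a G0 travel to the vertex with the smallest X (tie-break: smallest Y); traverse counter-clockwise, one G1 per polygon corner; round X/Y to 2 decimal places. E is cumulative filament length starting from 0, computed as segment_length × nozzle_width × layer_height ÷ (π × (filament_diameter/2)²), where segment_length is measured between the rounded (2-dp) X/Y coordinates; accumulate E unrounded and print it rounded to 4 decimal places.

At z = 2.7 mm: the cone: at t=0.225 of its height the radius interpolates to r₁+(r₂−r₁)t = 5.150, giving a regular 6-gon of that circumradius; (rotated 75° about Z; rotation is an isometry so areas/perimeters/island counts are preserved). The outline is a single polygon with 6 vertices. Extrusion per mm of travel: 0.4 × 0.3 / (π × 0.875²) = 0.049890. Accumulating E over each segment gives final E = 1.5404.

G0 X-4.97 Y-1.33 Z2.70
G1 X-1.33 Y-4.97 E0.2568
G1 X3.64 Y-3.64 E0.5135
G1 X4.97 Y1.33 E0.7702
G1 X1.33 Y4.97 E1.0270
G1 X-3.64 Y3.64 E1.2837
G1 X-4.97 Y-1.33 E1.5404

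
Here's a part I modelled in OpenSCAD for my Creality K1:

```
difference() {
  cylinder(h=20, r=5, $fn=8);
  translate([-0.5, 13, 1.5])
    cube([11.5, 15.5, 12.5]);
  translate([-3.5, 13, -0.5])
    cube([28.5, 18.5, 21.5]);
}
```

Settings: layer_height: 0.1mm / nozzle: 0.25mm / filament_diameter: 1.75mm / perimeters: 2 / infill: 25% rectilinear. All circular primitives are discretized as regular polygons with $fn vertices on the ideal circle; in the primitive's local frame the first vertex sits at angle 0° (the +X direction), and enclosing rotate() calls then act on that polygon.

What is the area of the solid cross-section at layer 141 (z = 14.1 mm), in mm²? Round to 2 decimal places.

At z = 14.1 mm: the cylinder: section is a regular 8-gon, circumradius r=5 (area = (8/2)·5.000²·sin(360°/8) = 70.71 mm²); the cube at (-0.5, 13) is not intersected at this z (z outside [1.5, 14]); the 28.5×18.5 cube at (-3.5, 13) contributes its full rectangle (area 527.25 mm²); After the difference (first − rest): starting from the r=5 cylinder (70.71 mm²), the 28.5×18.5 cube at (-3.5, 13) misses the remaining region (no effect) — area = 70.71 mm². Overall, the cross-section is a single solid region. Net area = 70.71 mm².

70.71 mm²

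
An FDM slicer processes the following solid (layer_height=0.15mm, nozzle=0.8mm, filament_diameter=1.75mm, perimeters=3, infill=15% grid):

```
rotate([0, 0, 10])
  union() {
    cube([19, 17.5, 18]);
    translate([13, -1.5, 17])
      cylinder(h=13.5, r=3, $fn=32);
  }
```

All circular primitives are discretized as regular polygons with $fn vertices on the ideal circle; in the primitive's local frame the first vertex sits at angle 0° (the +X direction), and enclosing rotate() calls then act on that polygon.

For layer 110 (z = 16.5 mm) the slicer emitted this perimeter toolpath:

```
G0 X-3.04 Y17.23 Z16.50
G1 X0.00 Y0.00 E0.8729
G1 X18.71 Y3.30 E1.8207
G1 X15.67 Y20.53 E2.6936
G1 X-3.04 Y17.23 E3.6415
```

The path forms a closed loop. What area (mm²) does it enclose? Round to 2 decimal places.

Apply the shoelace formula to the sequence of (X, Y) vertices; enclosed area = 332.41 mm².

332.41 mm²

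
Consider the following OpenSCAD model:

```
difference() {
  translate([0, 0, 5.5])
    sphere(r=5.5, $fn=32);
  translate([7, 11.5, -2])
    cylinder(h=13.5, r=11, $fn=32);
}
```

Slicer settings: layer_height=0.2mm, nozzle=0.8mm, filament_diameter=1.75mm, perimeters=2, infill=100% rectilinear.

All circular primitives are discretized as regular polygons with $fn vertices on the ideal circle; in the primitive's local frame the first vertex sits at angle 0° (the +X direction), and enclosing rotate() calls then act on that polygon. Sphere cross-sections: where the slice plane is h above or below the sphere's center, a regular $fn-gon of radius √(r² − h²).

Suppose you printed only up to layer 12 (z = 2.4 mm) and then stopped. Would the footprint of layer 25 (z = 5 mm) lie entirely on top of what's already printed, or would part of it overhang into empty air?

part overhangs

Compare the two slices. At z = 2.4: the sphere: section is a regular 32-gon, circumradius = √(r²−h²) = √(5.5²−3.1²) = 4.543 (area = (32/2)·4.543²·sin(360°/32) = 64.43 mm²); the cylinder at (7, 11.5): section is a regular 32-gon, circumradius r=11 (area = (32/2)·11.000²·sin(360°/32) = 377.69 mm²); After the difference (first − rest): starting from the r=5.5 sphere (64.43 mm²), the r=11 cylinder at (7, 11.5) partially overlaps it — only the 9.39 mm² overlap (of its 377.69 mm²) is removed, clipping the outline — area = 55.04 mm². At z = 5: the r=5.5 sphere contributes a regular 32-gon of circumradius √(5.5²−0.5²) = 5.477 (area = (32/2)·5.477²·sin(360°/32) = 93.64 mm²); the r=11 cylinder at (7, 11.5) contributes a regular 32-gon of circumradius 11 (area = (32/2)·11.000²·sin(360°/32) = 377.69 mm²); Subtracting the remaining from the first: starting from the r=5.5 sphere (93.64 mm²), the r=11 cylinder at (7, 11.5) partially overlaps it — only the 17.54 mm² overlap (of its 377.69 mm²) is removed, clipping the outline — area = 76.11 mm². Checking containment: at z = 5 the cross-section extends beyond the z = 2.4 cross-section by about 21.07 mm².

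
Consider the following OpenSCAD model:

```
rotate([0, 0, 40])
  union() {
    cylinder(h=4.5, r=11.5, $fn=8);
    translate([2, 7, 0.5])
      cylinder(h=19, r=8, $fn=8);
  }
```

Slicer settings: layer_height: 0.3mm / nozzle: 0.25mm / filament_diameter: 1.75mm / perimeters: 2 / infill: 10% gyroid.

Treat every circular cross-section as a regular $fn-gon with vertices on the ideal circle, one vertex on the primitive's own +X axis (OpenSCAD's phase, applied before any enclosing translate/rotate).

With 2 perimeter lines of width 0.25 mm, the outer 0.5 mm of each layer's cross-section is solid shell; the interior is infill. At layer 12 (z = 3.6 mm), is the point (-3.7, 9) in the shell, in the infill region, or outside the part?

infill

At z = 3.6 mm: the r=11.5 cylinder gives a regular 8-gon of circumradius 11.5 (constant along its height); the r=8 cylinder at (2, 7) contributes a regular 8-gon of circumradius 8; Merging all regions: the regions partially overlap (shared area 131.02 mm²), so overlapping operands fuse into one piece — 1 connected region; (rotated 40° about Z; rotation is an isometry so areas/perimeters/island counts are preserved). Overall, the cross-section is a single solid region. Undo the 40° rotation: the query point maps to (2.951, 9.273) in the un-rotated model frame. The nearest boundary edge runs (2.00, 15.00)→(7.66, 12.66); distance from the point to it = 4.93 mm. The point is inside the cross-section and 4.93 mm from the nearest boundary — more than the 0.5 mm shell width (2 × 0.25), so it's in the infill interior.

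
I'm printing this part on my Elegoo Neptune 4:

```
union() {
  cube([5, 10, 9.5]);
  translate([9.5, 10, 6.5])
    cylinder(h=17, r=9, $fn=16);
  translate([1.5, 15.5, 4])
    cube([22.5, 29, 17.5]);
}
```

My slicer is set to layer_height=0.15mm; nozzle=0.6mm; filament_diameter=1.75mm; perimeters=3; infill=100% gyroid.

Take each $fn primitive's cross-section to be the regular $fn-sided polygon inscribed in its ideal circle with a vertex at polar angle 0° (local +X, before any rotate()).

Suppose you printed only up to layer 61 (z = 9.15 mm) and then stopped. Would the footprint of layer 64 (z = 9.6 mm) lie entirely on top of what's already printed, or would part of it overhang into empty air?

Compare the two slices. At z = 9.15: the 5×10 cube contributes its full rectangle (area 50.00 mm²); the cylinder at (9.5, 10): section is a regular 16-gon, circumradius r=9 (area = (16/2)·9.000²·sin(360°/16) = 247.98 mm²); the cube at (1.5, 15.5) (footprint 22.5×29) is included at this height (area 652.50 mm²); Merging all regions: the regions partially overlap — summed areas 950.48 mm² minus the doubly-counted overlap 56.76 mm² gives 893.72 mm² — area = 893.72 mm². At z = 9.6: the cube does not reach this height (z outside [0, 9.5]); the r=9 cylinder at (9.5, 10) contributes a regular 16-gon of circumradius 9 (area = (16/2)·9.000²·sin(360°/16) = 247.98 mm²); the 22.5×29 cube at (1.5, 15.5) contributes its full rectangle (area 652.50 mm²); Taking the union: the regions partially overlap — summed areas 900.48 mm² minus the doubly-counted overlap 32.99 mm² gives 867.49 mm² — area = 867.49 mm². Checking containment: the cross-section at z = 9.6 is a subset of the cross-section at z = 9.15.

entirely on top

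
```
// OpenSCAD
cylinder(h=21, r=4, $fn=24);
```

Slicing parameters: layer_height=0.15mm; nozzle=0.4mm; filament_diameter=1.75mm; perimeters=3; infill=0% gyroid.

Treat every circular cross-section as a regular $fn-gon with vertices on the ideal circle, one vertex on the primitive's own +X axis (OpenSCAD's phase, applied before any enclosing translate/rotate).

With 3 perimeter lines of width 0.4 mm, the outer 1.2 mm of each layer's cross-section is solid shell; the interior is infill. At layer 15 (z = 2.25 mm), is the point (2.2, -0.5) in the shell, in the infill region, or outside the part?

At z = 2.25 mm: the r=4 cylinder gives a regular 24-gon of circumradius 4 (constant along its height). Overall, the cross-section is a single solid region. The nearest boundary edge runs (3.86, -1.04)→(4.00, 0.00); distance from the point to it = 1.72 mm. The point is inside the cross-section and 1.72 mm from the nearest boundary — more than the 1.2 mm shell width (3 × 0.4), so it's in the infill interior.

infill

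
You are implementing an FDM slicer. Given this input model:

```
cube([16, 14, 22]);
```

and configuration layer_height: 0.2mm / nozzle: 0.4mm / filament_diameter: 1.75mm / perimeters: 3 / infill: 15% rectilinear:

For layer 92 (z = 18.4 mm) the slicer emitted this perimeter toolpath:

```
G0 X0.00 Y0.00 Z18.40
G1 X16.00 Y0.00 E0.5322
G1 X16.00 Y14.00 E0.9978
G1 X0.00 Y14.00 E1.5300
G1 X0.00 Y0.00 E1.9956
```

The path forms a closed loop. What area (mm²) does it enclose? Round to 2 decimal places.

224.00 mm²

Apply the shoelace formula to the sequence of (X, Y) vertices; enclosed area = 224.00 mm².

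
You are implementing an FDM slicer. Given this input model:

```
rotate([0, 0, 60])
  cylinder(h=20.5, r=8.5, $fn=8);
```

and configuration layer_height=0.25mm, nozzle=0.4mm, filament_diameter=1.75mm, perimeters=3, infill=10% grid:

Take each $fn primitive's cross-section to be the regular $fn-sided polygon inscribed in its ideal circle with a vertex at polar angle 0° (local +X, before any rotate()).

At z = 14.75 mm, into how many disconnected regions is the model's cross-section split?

At z = 14.75 mm: the r=8.5 cylinder contributes a regular 8-gon of circumradius 8.5; (rotated 60° about Z; rotation is an isometry so areas/perimeters/island counts are preserved). The result has 1 disconnected region.

1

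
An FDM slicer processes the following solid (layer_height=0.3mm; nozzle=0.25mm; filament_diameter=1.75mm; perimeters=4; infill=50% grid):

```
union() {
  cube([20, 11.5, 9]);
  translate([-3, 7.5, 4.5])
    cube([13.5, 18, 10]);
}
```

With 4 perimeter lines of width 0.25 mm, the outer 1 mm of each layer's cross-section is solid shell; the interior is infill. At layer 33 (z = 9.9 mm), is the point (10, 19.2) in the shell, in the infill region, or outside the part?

At z = 9.9 mm: the cube does not reach this height (z outside [0, 9]); the cube at (-3, 7.5) is present — its section is the full 13.5×18 rectangle; Combining (union): only the 13.5×18 cube at (-3, 7.5) is present, so the union is just that shape — 1 connected region. Overall, the cross-section is a single solid region. The nearest boundary edge runs (10.50, 7.50)→(10.50, 25.50); distance from the point to it = 0.50 mm. The point is inside the cross-section, 0.50 mm from the nearest boundary — within the 1 mm shell band (4 × 0.25).

shell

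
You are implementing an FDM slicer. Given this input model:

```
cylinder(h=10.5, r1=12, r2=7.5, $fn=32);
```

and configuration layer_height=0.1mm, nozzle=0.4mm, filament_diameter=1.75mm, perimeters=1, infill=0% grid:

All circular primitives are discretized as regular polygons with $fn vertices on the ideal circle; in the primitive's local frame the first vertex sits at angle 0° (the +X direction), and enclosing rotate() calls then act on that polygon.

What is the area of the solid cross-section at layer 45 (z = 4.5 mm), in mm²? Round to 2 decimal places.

316.62 mm²

At z = 4.5 mm: the cone contributes a regular 32-gon of circumradius 10.071 (interpolated between r1=12 and r2=7.5 at t=0.429) (area = (32/2)·10.071²·sin(360°/32) = 316.62 mm²). Overall, the cross-section is a single solid region. Net area = 316.62 mm².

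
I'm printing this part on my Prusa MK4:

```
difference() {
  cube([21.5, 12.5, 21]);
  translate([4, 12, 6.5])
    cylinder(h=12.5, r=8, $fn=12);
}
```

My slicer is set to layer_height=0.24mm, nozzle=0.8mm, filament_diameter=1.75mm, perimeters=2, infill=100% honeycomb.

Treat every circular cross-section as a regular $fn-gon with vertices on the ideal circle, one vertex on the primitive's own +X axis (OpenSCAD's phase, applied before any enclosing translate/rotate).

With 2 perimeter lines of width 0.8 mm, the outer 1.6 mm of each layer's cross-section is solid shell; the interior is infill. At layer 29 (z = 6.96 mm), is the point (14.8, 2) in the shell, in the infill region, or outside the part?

infill

At z = 6.96 mm: the 21.5×12.5 cube contributes its full rectangle; the cylinder at (4, 12): section is a regular 12-gon, circumradius r=8; After the difference (first − rest): starting from the 21.5×12.5 cube, the r=8 cylinder at (4, 12) partially overlaps it — only the 83.82 mm² overlap (of its 192.00 mm²) is removed, clipping the outline — 1 connected region. Overall, the cross-section is a single solid region. The nearest boundary edge runs (21.50, 0.00)→(0.00, 0.00); distance from the point to it = 2.00 mm. The point is inside the cross-section and 2.00 mm from the nearest boundary — more than the 1.6 mm shell width (2 × 0.8), so it's in the infill interior.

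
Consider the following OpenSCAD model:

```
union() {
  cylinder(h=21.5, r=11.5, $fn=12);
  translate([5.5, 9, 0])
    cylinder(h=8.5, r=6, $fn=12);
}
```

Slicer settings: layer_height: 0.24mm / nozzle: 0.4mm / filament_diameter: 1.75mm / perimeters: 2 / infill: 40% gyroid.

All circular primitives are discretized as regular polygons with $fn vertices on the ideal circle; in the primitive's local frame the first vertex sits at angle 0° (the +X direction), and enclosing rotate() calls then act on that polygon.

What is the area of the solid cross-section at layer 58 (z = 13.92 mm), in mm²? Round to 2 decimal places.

At z = 13.92 mm: the r=11.5 cylinder contributes a regular 12-gon of circumradius 11.5 (area = (12/2)·11.500²·sin(360°/12) = 396.75 mm²); the cylinder at (5.5, 9) is not intersected at this z (z outside [0, 8.5]); Merging all regions: only the r=11.5 cylinder is present, so the union is just that shape — area = 396.75 mm². Overall, the cross-section is a single solid region. Net area = 396.75 mm².

396.75 mm²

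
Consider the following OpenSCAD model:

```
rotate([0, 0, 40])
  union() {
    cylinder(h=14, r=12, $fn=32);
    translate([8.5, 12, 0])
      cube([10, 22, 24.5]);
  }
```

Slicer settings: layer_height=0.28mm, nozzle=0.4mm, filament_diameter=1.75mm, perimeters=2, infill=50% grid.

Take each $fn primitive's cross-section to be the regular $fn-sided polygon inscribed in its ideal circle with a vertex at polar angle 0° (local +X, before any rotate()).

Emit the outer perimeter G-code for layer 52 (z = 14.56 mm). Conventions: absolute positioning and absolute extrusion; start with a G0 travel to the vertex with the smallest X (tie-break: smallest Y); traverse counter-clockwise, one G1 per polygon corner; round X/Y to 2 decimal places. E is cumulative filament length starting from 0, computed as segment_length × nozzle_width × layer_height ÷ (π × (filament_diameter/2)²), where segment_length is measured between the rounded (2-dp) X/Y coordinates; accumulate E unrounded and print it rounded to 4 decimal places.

G0 X-15.34 Y31.51 Z14.56
G1 X-1.20 Y14.66 E1.0243
G1 X6.46 Y21.08 E1.4897
G1 X-7.68 Y37.94 E2.5143
G1 X-15.34 Y31.51 E2.9800

At z = 14.56 mm: the cylinder is not intersected at this z (z outside [0, 14]); the cube at (8.5, 12) (footprint 10×22) is included at this height; Taking the union: only the 10×22 cube at (8.5, 12) is present, so the union is just that shape — 1 connected region; (rotated 40° about Z; rotation is an isometry so areas/perimeters/island counts are preserved). The outline is a single polygon with 4 vertices. Extrusion per mm of travel: 0.4 × 0.28 / (π × 0.875²) = 0.046564. Accumulating E over each segment gives final E = 2.9800.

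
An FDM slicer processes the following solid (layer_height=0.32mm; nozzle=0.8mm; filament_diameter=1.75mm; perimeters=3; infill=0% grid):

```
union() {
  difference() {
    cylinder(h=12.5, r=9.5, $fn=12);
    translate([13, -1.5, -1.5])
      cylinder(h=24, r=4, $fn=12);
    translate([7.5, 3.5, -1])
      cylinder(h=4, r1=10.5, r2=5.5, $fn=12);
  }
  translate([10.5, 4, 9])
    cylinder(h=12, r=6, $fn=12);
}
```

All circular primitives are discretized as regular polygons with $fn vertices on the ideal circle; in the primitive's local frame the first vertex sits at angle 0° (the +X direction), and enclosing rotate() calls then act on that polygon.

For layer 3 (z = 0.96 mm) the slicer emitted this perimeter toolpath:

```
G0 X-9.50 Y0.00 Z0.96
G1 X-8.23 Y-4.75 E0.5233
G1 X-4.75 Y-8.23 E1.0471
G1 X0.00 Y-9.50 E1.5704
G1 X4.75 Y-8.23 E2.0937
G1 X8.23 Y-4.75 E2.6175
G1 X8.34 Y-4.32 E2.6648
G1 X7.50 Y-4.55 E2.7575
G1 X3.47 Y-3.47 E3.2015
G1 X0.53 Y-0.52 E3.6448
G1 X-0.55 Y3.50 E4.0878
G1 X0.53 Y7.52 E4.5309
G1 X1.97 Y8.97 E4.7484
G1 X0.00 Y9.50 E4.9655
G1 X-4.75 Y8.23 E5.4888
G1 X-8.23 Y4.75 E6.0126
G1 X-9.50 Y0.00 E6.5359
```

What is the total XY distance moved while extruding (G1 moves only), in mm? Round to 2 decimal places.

Sum the Euclidean lengths of each G1 segment: total = 61.41 mm.

61.41 mm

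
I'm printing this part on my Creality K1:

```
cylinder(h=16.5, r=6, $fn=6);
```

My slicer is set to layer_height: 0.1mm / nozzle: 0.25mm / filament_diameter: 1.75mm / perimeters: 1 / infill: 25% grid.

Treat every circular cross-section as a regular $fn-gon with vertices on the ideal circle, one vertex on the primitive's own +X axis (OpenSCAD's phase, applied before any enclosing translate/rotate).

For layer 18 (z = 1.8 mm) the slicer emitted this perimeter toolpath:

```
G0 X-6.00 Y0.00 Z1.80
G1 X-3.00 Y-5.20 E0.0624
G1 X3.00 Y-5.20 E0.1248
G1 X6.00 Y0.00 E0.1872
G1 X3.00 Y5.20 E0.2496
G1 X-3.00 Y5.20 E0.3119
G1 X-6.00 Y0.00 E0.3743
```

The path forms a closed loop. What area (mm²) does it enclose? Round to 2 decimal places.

Apply the shoelace formula to the sequence of (X, Y) vertices; enclosed area = 93.60 mm².

93.60 mm²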